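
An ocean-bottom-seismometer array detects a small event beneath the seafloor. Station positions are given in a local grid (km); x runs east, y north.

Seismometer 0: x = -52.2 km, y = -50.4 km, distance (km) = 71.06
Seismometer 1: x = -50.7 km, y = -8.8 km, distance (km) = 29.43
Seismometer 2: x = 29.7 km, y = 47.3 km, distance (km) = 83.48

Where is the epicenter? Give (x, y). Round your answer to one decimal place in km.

Circle about each station: (x + 52.2)² + (y + 50.4)² = 71.06²; (x + 50.7)² + (y + 8.8)² = 29.43²; (x − 29.7)² + (y − 47.3)² = 83.48².
Subtracting pairs of circle equations eliminates x²+y² and gives linear equations (the radical axes):
3.0 x + 83.2 y = 1566.33
163.8 x + 195.4 y = -4065.01
Solving the 2×2 system: x ≈ -49.4, y ≈ 20.6 km.

x ≈ -49.4 km, y ≈ 20.6 km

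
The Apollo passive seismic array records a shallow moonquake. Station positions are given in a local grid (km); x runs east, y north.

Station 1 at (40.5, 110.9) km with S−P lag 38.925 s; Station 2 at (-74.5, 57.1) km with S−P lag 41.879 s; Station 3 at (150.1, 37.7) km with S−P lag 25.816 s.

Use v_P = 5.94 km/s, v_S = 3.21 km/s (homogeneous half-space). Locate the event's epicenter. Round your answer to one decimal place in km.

x ≈ 139.5 km, y ≈ -142.3 km

Distance from S−P lag: d = Δt · v_P v_S / (v_P − v_S) = Δt · (5.94·3.21)/(5.94−3.21) ≈ 6.9844·Δt.
So d_Station 1 = 271.87, d_Station 2 = 292.50, d_Station 3 = 180.31 km.
Circle about each station: (x − 40.5)² + (y − 110.9)² = 271.87²; (x + 74.5)² + (y − 57.1)² = 292.50²; (x − 150.1)² + (y − 37.7)² = 180.31².
Subtracting the Station 1 equation from the Station 2 and Station 3 equations removes the quadratic terms:
-230.0 x − 107.6 y = -16771.35
219.2 x − 146.4 y = 51413.84
Solving the 2×2 system: x ≈ 139.5, y ≈ -142.3 km.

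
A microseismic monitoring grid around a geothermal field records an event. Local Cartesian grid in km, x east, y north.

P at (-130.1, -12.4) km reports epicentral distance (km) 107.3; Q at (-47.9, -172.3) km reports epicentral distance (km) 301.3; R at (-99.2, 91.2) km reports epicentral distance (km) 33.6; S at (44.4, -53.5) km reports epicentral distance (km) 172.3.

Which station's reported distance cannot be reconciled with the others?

Solve using three stations at a time. Using P, R, S (subtract circle equations pairwise → linear system) gives (x, y) ≈ (-69.3, 76.0).
Distances from that point to each station vs reported:
  P: calculated 107.3 vs reported 107.3 → residual 0.0 km
  Q: calculated 249.2 vs reported 301.3 → residual 52.1 km
  R: calculated 33.6 vs reported 33.6 → residual 0.0 km
  S: calculated 172.3 vs reported 172.3 → residual 0.0 km
P, R, S are mutually consistent (residuals ≈ 0); Q is off by 52.1 km.

Q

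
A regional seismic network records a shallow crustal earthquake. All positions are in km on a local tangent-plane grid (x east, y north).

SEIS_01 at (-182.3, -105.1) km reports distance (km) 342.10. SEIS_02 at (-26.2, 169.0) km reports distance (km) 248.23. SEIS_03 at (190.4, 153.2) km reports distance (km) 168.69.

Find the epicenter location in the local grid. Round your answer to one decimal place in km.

x ≈ 146.2 km, y ≈ -9.6 km

Circle about each station: (x + 182.3)² + (y + 105.1)² = 342.10²; (x + 26.2)² + (y − 169.0)² = 248.23²; (x − 190.4)² + (y − 153.2)² = 168.69².
Subtracting the SEIS_01 equation from the SEIS_02 and SEIS_03 equations removes the quadratic terms:
312.2 x + 548.2 y = 40382.42
745.4 x + 516.6 y = 104019.19
Solving the 2×2 system: x ≈ 146.2, y ≈ -9.6 km.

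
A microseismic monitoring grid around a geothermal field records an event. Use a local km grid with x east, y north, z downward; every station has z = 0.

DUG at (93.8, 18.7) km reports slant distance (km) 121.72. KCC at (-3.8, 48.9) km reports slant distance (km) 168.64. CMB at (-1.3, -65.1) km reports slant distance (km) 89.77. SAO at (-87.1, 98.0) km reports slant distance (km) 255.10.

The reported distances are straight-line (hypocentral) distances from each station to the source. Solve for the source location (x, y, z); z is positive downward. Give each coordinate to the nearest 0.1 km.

x ≈ 74.7 km, y ≈ -95.8 km, depth ≈ 36.6 km

Each station gives a sphere (x−x_i)² + (y−y_i)² + z² = d_i² (stations at z=0).
Subtracting the DUG sphere from KCC and CMB: z² cancels, leaving linear equations in x and y:
-195.2 x + 60.4 y = -20366.17
-190.2 x − 167.6 y = 1848.68
Solving: x ≈ 74.693, y ≈ -95.796 km (keep extra digits for the depth step; rounded: 74.7, -95.8).
Then from the DUG sphere: z² = 121.72² − (x − 93.8)² − (y − 18.7)² with x = 74.693, y = -95.796, so z ≈ 36.624 ≈ 36.6 km.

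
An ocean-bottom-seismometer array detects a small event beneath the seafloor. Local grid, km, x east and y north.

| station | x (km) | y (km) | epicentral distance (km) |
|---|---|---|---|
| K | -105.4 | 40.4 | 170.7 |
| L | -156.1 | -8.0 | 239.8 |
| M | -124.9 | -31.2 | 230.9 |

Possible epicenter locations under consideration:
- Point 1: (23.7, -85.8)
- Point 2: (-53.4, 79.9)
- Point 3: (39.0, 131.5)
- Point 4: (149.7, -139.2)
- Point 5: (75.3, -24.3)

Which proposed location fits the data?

Point 3

For each candidate, compare |candidate − station| to the reported distance:
Point 1: residuals K 9.8, L 43.9, M 72.6 → max 72.6 km
Point 2: residuals K 105.4, L 104.6, M 98.8 → max 105.4 km
Point 3: residuals K 0.0, L 0.0, M 0.0 → max 0.0 km
Point 4: residuals K 141.3, L 93.0, M 64.2 → max 141.3 km
Point 5: residuals K 21.2, L 7.8, M 30.6 → max 30.6 km
Only Point 3 has all residuals ≈ 0.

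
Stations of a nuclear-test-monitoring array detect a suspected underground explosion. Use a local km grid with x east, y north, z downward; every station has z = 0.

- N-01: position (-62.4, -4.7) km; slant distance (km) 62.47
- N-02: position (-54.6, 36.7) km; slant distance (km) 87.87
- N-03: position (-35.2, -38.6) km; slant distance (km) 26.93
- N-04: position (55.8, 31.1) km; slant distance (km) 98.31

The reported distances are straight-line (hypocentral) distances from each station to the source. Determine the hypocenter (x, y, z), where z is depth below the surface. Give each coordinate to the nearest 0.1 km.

x ≈ -11.9 km, y ≈ -38.9 km, depth ≈ 13.5 km

Each station gives a sphere (x−x_i)² + (y−y_i)² + z² = d_i² (stations at z=0).
Subtracting the N-01 sphere from N-02 and N-03: z² cancels, leaving linear equations in x and y:
15.6 x + 82.8 y = -3406.44
54.4 x − 67.8 y = 1990.43
Solving: x ≈ -11.893, y ≈ -38.900 km (keep extra digits for the depth step; rounded: -11.9, -38.9).
Then from the N-01 sphere: z² = 62.47² − (x + 62.4)² − (y + 4.7)² with x = -11.893, y = -38.900, so z ≈ 13.487 ≈ 13.5 km.
Check against N-04 (with the unrounded solution): distance 98.31 ≈ 98.31 km. ✓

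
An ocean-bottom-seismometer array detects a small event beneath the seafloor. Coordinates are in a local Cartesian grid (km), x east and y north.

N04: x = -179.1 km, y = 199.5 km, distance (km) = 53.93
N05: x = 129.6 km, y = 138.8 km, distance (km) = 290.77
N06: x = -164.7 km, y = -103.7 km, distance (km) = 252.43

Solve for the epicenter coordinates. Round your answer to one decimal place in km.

Circle about each station: (x + 179.1)² + (y − 199.5)² = 53.93²; (x − 129.6)² + (y − 138.8)² = 290.77²; (x + 164.7)² + (y + 103.7)² = 252.43².
Subtracting the N04 equation from the N05 and N06 equations removes the quadratic terms:
617.4 x − 121.4 y = -117454.21
28.8 x − 606.4 y = -94809.74
Solving the 2×2 system: x ≈ -161.0, y ≈ 148.7 km.

(-161.0, 148.7)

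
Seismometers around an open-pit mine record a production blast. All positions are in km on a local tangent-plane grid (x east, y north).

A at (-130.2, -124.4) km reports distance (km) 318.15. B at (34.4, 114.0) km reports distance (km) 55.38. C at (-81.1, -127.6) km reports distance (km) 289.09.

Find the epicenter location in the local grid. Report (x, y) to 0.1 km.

Circle about each station: (x + 130.2)² + (y + 124.4)² = 318.15²; (x − 34.4)² + (y − 114.0)² = 55.38²; (x + 81.1)² + (y + 127.6)² = 289.09².
Subtracting pairs of circle equations eliminates x²+y² and gives linear equations (the radical axes):
329.2 x + 476.8 y = 79904.44
98.2 x − 6.4 y = 8077.96
Solving the 2×2 system: x ≈ 89.2, y ≈ 106.0 km.
Check against A (with the unrounded x, y): √((x + 130.2)²+(y + 124.4)²) = 318.14 ≈ 318.15 km. ✓

(89.2, 106.0)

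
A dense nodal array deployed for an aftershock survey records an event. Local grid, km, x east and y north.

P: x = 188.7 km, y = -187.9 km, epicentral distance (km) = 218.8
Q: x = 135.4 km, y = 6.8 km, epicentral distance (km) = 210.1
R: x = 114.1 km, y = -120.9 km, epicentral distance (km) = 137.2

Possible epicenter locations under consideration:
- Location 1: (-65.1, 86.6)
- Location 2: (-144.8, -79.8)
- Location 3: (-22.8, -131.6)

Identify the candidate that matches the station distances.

For each candidate, compare |candidate − station| to the reported distance:
Location 1: residuals P 155.1, Q 5.7, R 137.0 → max 155.1 km
Location 2: residuals P 131.8, Q 83.2, R 124.9 → max 131.8 km
Location 3: residuals P 0.1, Q 0.1, R 0.1 → max 0.1 km
Only Location 3 has all residuals ≈ 0.

Location 3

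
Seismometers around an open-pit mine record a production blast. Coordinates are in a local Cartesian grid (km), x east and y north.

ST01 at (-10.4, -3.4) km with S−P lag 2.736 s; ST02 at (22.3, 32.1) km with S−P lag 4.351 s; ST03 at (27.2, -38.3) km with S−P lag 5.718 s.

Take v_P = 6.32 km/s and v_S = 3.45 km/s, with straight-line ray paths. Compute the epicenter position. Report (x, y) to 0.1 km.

Distance from S−P lag: d = Δt · v_P v_S / (v_P − v_S) = Δt · (6.32·3.45)/(6.32−3.45) ≈ 7.5972·Δt.
So d_ST01 = 20.79, d_ST02 = 33.06, d_ST03 = 43.44 km.
Circle about each station: (x + 10.4)² + (y + 3.4)² = 20.79²; (x − 22.3)² + (y − 32.1)² = 33.06²; (x − 27.2)² + (y + 38.3)² = 43.44².
Subtracting the ST01 equation from the ST02 and ST03 equations removes the quadratic terms:
65.4 x + 71.0 y = 747.24
75.2 x − 69.8 y = 632.20
Solving the 2×2 system: x ≈ 9.8, y ≈ 1.5 km.

9.8 km east, 1.5 km north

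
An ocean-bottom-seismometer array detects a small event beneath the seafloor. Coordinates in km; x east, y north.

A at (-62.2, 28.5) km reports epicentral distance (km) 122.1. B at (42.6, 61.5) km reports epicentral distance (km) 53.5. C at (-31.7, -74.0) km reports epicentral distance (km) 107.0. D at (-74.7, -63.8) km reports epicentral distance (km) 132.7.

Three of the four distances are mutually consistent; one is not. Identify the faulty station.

Solve using three stations at a time. Using B, C, D (subtract circle equations pairwise → linear system) gives (x, y) ≈ (36.7, 8.3).
Distances from that point to each station vs reported:
  A: calculated 101.0 vs reported 122.1 → residual 21.1 km
  B: calculated 53.5 vs reported 53.5 → residual 0.0 km
  C: calculated 107.0 vs reported 107.0 → residual 0.0 km
  D: calculated 132.7 vs reported 132.7 → residual 0.0 km
B, C, D are mutually consistent (residuals ≈ 0); A is off by 21.1 km.

A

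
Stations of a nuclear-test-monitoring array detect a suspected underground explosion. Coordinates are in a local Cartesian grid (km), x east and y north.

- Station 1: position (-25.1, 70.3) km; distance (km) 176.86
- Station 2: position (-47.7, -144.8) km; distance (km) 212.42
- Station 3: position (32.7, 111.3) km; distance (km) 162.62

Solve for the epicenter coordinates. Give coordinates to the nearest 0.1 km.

(125.7, -22.1)

Circle about each station: (x + 25.1)² + (y − 70.3)² = 176.86²; (x + 47.7)² + (y + 144.8)² = 212.42²; (x − 32.7)² + (y − 111.3)² = 162.62².
Subtracting pairs of circle equations eliminates x²+y² and gives linear equations (the radical axes):
-45.2 x − 430.2 y = 3827.43
115.6 x + 82.0 y = 12719.08
Solving the 2×2 system: x ≈ 125.7, y ≈ -22.1 km.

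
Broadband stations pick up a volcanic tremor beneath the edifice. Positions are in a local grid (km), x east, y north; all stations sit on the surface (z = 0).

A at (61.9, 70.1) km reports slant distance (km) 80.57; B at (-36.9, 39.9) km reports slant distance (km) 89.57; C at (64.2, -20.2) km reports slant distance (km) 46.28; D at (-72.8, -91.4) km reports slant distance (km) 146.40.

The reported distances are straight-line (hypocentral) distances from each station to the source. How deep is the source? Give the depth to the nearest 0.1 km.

depth ≈ 31.4 km

Each station gives a sphere (x−x_i)² + (y−y_i)² + z² = d_i² (stations at z=0).
Subtracting the A sphere from B and C: z² cancels, leaving linear equations in x and y:
-197.6 x − 60.4 y = -7323.26
4.6 x − 180.6 y = 133.75
Solving: x ≈ 36.999, y ≈ 0.202 km (keep extra digits for the depth step; rounded: 37.0, 0.2).
Then from the A sphere: z² = 80.57² − (x − 61.9)² − (y − 70.1)² with x = 36.999, y = 0.202, so z ≈ 31.396 ≈ 31.4 km.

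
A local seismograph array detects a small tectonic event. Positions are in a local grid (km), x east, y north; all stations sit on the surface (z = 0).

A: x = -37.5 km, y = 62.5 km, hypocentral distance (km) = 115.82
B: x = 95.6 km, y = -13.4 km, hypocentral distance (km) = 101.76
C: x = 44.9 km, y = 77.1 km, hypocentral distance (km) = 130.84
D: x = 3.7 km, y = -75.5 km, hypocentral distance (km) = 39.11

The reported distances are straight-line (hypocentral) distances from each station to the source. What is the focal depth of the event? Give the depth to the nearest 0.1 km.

23.2 km

Each station gives a sphere (x−x_i)² + (y−y_i)² + z² = d_i² (stations at z=0).
Subtracting the A sphere from B and C: z² cancels, leaving linear equations in x and y:
266.2 x − 151.8 y = 7065.59
164.8 x + 29.2 y = -1056.91
Solving: x ≈ 1.399, y ≈ -44.092 km (keep extra digits for the depth step; rounded: 1.4, -44.1).
Then from the A sphere: z² = 115.82² − (x + 37.5)² − (y − 62.5)² with x = 1.399, y = -44.092, so z ≈ 23.223 ≈ 23.2 km.
Check against D (with the unrounded solution): distance 39.13 ≈ 39.11 km. ✓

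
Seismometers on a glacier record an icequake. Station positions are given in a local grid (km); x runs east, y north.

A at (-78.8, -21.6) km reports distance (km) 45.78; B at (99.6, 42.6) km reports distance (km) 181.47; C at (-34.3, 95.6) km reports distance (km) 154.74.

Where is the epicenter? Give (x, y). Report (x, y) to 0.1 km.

Circle about each station: (x + 78.8)² + (y + 21.6)² = 45.78²; (x − 99.6)² + (y − 42.6)² = 181.47²; (x + 34.3)² + (y − 95.6)² = 154.74².
Subtracting the A equation from the B and C equations removes the quadratic terms:
356.8 x + 128.4 y = -25776.63
89.0 x + 234.4 y = -18208.81
Solving the 2×2 system: x ≈ -51.3, y ≈ -58.2 km.

-51.3 km east, -58.2 km north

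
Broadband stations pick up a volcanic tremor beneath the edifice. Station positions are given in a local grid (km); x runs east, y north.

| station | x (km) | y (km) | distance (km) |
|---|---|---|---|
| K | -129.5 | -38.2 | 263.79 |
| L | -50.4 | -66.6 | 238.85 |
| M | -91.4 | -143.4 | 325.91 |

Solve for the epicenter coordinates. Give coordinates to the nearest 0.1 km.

60.2 km east, 145.1 km north

Circle about each station: (x + 129.5)² + (y + 38.2)² = 263.79²; (x + 50.4)² + (y + 66.6)² = 238.85²; (x + 91.4)² + (y + 143.4)² = 325.91².
Subtracting the K equation from the L and M equations removes the quadratic terms:
158.2 x − 56.8 y = 1282.07
76.2 x − 210.4 y = -25944.13
Solving the 2×2 system: x ≈ 60.2, y ≈ 145.1 km.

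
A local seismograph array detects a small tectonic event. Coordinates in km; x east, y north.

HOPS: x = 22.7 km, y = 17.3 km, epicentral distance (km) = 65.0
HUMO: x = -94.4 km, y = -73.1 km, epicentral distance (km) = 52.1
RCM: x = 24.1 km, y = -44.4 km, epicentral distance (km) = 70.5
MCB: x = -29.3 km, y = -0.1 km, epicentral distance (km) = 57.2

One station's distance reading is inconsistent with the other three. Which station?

Solve using three stations at a time. Using HUMO, RCM, MCB (subtract circle equations pairwise → linear system) gives (x, y) ≈ (-45.6, -54.9).
Distances from that point to each station vs reported:
  HOPS: calculated 99.4 vs reported 65.0 → residual 34.4 km
  HUMO: calculated 52.1 vs reported 52.1 → residual 0.0 km
  RCM: calculated 70.5 vs reported 70.5 → residual 0.0 km
  MCB: calculated 57.2 vs reported 57.2 → residual 0.0 km
HUMO, RCM, MCB are mutually consistent (residuals ≈ 0); HOPS is off by 34.4 km.

HOPS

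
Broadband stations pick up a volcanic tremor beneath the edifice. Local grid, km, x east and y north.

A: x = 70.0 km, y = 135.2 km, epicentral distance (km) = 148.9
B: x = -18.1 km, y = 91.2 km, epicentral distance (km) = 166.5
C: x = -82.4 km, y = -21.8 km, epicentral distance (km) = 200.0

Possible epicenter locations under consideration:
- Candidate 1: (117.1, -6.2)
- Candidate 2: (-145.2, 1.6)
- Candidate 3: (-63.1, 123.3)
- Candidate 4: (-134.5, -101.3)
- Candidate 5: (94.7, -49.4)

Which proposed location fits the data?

Candidate 1

For each candidate, compare |candidate − station| to the reported distance:
Candidate 1: residuals A 0.1, B 0.1, C 0.1 → max 0.1 km
Candidate 2: residuals A 104.4, B 11.0, C 133.0 → max 133.0 km
Candidate 3: residuals A 15.3, B 111.2, C 53.6 → max 111.2 km
Candidate 4: residuals A 163.8, B 58.5, C 104.9 → max 163.8 km
Candidate 5: residuals A 37.3, B 13.8, C 20.8 → max 37.3 km
Only Candidate 1 has all residuals ≈ 0.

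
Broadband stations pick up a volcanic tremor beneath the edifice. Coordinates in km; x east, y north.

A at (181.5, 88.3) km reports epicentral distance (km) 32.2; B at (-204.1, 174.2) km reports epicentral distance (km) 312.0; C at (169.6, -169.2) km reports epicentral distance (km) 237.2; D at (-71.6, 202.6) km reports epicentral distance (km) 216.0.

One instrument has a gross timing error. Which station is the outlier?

A

Solve using three stations at a time. Using B, C, D (subtract circle equations pairwise → linear system) gives (x, y) ≈ (82.8, 51.5).
Distances from that point to each station vs reported:
  A: calculated 105.4 vs reported 32.2 → residual 73.2 km
  B: calculated 312.0 vs reported 312.0 → residual 0.0 km
  C: calculated 237.2 vs reported 237.2 → residual 0.0 km
  D: calculated 216.0 vs reported 216.0 → residual 0.0 km
B, C, D are mutually consistent (residuals ≈ 0); A is off by 73.2 km.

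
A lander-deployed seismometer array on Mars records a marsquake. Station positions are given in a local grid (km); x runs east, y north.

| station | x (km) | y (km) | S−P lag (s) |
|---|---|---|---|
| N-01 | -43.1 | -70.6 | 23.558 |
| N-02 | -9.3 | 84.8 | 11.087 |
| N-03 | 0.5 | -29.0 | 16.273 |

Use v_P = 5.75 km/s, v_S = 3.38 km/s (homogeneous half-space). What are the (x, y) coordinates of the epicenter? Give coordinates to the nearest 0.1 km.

Distance from S−P lag: d = Δt · v_P v_S / (v_P − v_S) = Δt · (5.75·3.38)/(5.75−3.38) ≈ 8.2004·Δt.
So d_N-01 = 193.19, d_N-02 = 90.92, d_N-03 = 133.45 km.
Circle about each station: (x + 43.1)² + (y + 70.6)² = 193.19²; (x + 9.3)² + (y − 84.8)² = 90.92²; (x − 0.5)² + (y + 29.0)² = 133.45².
Subtracting pairs of circle equations eliminates x²+y² and gives linear equations (the radical axes):
67.6 x + 310.8 y = 29491.49
87.2 x + 83.2 y = 13512.75
Solving the 2×2 system: x ≈ 81.3, y ≈ 77.2 km.

81.3 km east, 77.2 km north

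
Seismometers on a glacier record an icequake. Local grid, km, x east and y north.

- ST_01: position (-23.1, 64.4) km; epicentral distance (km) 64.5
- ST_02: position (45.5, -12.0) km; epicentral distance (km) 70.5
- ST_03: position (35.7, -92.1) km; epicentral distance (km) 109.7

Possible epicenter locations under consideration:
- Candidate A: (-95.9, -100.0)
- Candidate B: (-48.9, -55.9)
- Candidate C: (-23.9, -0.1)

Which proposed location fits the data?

For each candidate, compare |candidate − station| to the reported distance:
Candidate A: residuals ST_01 115.3, ST_02 96.0, ST_03 22.1 → max 115.3 km
Candidate B: residuals ST_01 58.5, ST_02 33.6, ST_03 17.7 → max 58.5 km
Candidate C: residuals ST_01 0.0, ST_02 0.1, ST_03 0.1 → max 0.1 km
Only Candidate C has all residuals ≈ 0.

Candidate C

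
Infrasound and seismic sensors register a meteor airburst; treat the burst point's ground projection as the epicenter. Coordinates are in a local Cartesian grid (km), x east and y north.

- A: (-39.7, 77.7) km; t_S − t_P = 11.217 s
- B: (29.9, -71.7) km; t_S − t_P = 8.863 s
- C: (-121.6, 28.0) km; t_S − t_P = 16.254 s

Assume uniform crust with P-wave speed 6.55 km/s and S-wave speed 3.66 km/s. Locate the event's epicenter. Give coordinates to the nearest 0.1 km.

10.1 km east, -0.9 km north

Distance from S−P lag: d = Δt · v_P v_S / (v_P − v_S) = Δt · (6.55·3.66)/(6.55−3.66) ≈ 8.2952·Δt.
So d_A = 93.05, d_B = 73.52, d_C = 134.83 km.
Circle about each station: (x + 39.7)² + (y − 77.7)² = 93.05²; (x − 29.9)² + (y + 71.7)² = 73.52²; (x + 121.6)² + (y − 28.0)² = 134.83².
Subtracting pairs of circle equations eliminates x²+y² and gives linear equations (the radical axes):
139.2 x − 298.8 y = 1674.63
-163.8 x − 99.4 y = -1563.65
Solving the 2×2 system: x ≈ 10.1, y ≈ -0.9 km.
Check against A (with the unrounded x, y): √((x + 39.7)²+(y − 77.7)²) = 93.05 ≈ 93.05 km. ✓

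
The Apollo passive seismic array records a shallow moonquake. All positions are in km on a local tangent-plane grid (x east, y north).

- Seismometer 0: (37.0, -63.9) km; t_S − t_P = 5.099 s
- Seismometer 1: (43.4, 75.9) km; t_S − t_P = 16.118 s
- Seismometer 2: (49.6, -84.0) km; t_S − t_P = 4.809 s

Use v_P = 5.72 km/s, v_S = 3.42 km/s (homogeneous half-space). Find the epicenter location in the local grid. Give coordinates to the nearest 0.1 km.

(79.7, -56.3)

Distance from S−P lag: d = Δt · v_P v_S / (v_P − v_S) = Δt · (5.72·3.42)/(5.72−3.42) ≈ 8.5054·Δt.
So d_Seismometer 0 = 43.37, d_Seismometer 1 = 137.09, d_Seismometer 2 = 40.90 km.
Circle about each station: (x − 37.0)² + (y + 63.9)² = 43.37²; (x − 43.4)² + (y − 75.9)² = 137.09²; (x − 49.6)² + (y + 84.0)² = 40.90².
Subtracting the Seismometer 0 equation from the Seismometer 1 and Seismometer 2 equations removes the quadratic terms:
12.8 x + 279.6 y = -14720.55
25.2 x − 40.2 y = 4272.10
Solving the 2×2 system: x ≈ 79.7, y ≈ -56.3 km.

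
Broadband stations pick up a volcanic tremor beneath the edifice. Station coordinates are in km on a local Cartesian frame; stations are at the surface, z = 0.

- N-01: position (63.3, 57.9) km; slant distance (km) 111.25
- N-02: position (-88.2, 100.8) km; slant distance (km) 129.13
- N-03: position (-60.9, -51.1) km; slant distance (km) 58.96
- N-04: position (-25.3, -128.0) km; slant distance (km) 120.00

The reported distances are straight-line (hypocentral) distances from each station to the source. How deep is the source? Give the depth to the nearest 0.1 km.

Each station gives a sphere (x−x_i)² + (y−y_i)² + z² = d_i² (stations at z=0).
Subtracting the N-01 sphere from N-02 and N-03: z² cancels, leaving linear equations in x and y:
-303.0 x + 85.8 y = 6282.59
-248.4 x − 218.0 y = 7861.00
Solving: x ≈ -23.397, y ≈ -9.400 km (keep extra digits for the depth step; rounded: -23.4, -9.4).
Then from the N-01 sphere: z² = 111.25² − (x − 63.3)² − (y − 57.9)² with x = -23.397, y = -9.400, so z ≈ 18.191 ≈ 18.2 km.

depth ≈ 18.2 km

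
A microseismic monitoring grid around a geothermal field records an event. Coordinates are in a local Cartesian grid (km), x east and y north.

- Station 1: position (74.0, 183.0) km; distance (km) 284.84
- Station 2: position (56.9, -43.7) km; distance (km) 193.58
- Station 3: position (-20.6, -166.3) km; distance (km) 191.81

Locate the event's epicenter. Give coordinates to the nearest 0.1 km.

Circle about each station: (x − 74.0)² + (y − 183.0)² = 284.84²; (x − 56.9)² + (y + 43.7)² = 193.58²; (x + 20.6)² + (y + 166.3)² = 191.81².
Subtracting the Station 1 equation from the Station 2 and Station 3 equations removes the quadratic terms:
-34.2 x − 453.4 y = 9842.91
-189.2 x − 698.6 y = 33457.80
Solving the 2×2 system: x ≈ -134.0, y ≈ -11.6 km.
Check against Station 1 (with the unrounded x, y): √((x − 74.0)²+(y − 183.0)²) = 284.84 ≈ 284.84 km. ✓

(-134.0, -11.6)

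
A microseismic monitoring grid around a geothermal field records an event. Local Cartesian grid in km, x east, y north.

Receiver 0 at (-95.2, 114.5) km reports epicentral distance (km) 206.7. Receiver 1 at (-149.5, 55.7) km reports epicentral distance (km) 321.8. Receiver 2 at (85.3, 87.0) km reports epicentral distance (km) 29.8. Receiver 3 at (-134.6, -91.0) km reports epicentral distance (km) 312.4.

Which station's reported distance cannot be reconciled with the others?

Receiver 1

Solve using three stations at a time. Using Receiver 0, Receiver 2, Receiver 3 (subtract circle equations pairwise → linear system) gives (x, y) ≈ (111.1, 101.9).
Distances from that point to each station vs reported:
  Receiver 0: calculated 206.7 vs reported 206.7 → residual 0.0 km
  Receiver 1: calculated 264.7 vs reported 321.8 → residual 57.1 km
  Receiver 2: calculated 29.8 vs reported 29.8 → residual 0.0 km
  Receiver 3: calculated 312.4 vs reported 312.4 → residual 0.0 km
Receiver 0, Receiver 2, Receiver 3 are mutually consistent (residuals ≈ 0); Receiver 1 is off by 57.1 km.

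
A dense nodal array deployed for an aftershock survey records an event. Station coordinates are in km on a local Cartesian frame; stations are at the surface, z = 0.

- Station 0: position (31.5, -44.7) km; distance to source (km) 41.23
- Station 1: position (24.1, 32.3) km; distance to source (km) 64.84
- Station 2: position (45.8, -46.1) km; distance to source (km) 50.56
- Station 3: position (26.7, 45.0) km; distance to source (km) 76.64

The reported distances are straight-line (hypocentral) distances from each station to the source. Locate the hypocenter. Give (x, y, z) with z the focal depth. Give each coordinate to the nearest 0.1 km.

x ≈ 10.8 km, y ≈ -24.1 km, depth ≈ 29.1 km

Each station gives a sphere (x−x_i)² + (y−y_i)² + z² = d_i² (stations at z=0).
Subtracting the Station 0 sphere from Station 1 and Station 2: z² cancels, leaving linear equations in x and y:
-14.8 x + 154.0 y = -3870.55
28.6 x − 2.8 y = 376.11
Solving: x ≈ 10.792, y ≈ -24.096 km (keep extra digits for the depth step; rounded: 10.8, -24.1).
Then from the Station 0 sphere: z² = 41.23² − (x − 31.5)² − (y + 44.7)² with x = 10.792, y = -24.096, so z ≈ 29.096 ≈ 29.1 km.
Check against Station 3 (with the unrounded solution): distance 76.64 ≈ 76.64 km. ✓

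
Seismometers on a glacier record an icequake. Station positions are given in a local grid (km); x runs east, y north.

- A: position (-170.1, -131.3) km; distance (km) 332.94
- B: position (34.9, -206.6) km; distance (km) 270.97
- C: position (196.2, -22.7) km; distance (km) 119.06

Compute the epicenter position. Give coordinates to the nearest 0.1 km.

105.9 km east, 54.9 km north

Circle about each station: (x + 170.1)² + (y + 131.3)² = 332.94²; (x − 34.9)² + (y + 206.6)² = 270.97²; (x − 196.2)² + (y + 22.7)² = 119.06².
Subtracting the A equation from the B and C equations removes the quadratic terms:
410.0 x − 150.6 y = 35152.17
732.6 x + 217.2 y = 89509.79
Solving the 2×2 system: x ≈ 105.9, y ≈ 54.9 km.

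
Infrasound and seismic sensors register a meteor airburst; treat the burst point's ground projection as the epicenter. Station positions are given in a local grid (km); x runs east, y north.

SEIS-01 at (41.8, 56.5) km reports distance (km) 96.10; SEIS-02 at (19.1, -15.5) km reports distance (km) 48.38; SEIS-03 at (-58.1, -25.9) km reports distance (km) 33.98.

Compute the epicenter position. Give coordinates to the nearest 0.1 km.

Circle about each station: (x − 41.8)² + (y − 56.5)² = 96.10²; (x − 19.1)² + (y + 15.5)² = 48.38²; (x + 58.1)² + (y + 25.9)² = 33.98².
Subtracting the SEIS-01 equation from the SEIS-02 and SEIS-03 equations removes the quadratic terms:
-45.4 x − 144.0 y = 2560.16
-199.8 x − 164.8 y = 7187.50
Solving the 2×2 system: x ≈ -28.8, y ≈ -8.7 km.

(-28.8, -8.7)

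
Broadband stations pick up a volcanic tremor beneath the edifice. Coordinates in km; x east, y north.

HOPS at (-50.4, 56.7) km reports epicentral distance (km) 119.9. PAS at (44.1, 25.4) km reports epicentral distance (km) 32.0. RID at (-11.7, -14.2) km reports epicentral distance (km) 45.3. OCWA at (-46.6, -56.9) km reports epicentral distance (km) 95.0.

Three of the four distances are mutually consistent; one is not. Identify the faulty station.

Solve using three stations at a time. Using PAS, RID, OCWA (subtract circle equations pairwise → linear system) gives (x, y) ≈ (32.3, -4.2).
Distances from that point to each station vs reported:
  HOPS: calculated 102.7 vs reported 119.9 → residual 17.2 km
  PAS: calculated 31.8 vs reported 32.0 → residual 0.2 km
  RID: calculated 45.2 vs reported 45.3 → residual 0.1 km
  OCWA: calculated 94.9 vs reported 95.0 → residual 0.1 km
PAS, RID, OCWA are mutually consistent (residuals ≈ 0); HOPS is off by 17.2 km.

HOPS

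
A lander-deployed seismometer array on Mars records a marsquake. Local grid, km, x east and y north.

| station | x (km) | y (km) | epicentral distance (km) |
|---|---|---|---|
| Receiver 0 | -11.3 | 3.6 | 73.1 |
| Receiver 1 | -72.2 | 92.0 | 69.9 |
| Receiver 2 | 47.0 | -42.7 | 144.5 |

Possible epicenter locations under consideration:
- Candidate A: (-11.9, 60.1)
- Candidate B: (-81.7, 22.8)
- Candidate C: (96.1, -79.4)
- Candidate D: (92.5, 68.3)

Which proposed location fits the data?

Candidate B

For each candidate, compare |candidate − station| to the reported distance:
Candidate A: residuals Receiver 0 16.6, Receiver 1 1.7, Receiver 2 26.0 → max 26.0 km
Candidate B: residuals Receiver 0 0.1, Receiver 1 0.1, Receiver 2 0.1 → max 0.1 km
Candidate C: residuals Receiver 0 62.6, Receiver 1 170.3, Receiver 2 83.2 → max 170.3 km
Candidate D: residuals Receiver 0 49.2, Receiver 1 96.5, Receiver 2 24.5 → max 96.5 km
Only Candidate B has all residuals ≈ 0.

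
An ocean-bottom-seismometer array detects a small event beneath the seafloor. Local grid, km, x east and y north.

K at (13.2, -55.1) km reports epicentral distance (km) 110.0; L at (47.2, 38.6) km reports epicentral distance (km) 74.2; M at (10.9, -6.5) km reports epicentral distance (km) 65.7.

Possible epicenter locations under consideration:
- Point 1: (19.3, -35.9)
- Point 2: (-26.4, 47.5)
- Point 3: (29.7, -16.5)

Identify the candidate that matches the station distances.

Point 2

For each candidate, compare |candidate − station| to the reported distance:
Point 1: residuals K 89.9, L 5.4, M 35.1 → max 89.9 km
Point 2: residuals K 0.0, L 0.1, M 0.1 → max 0.1 km
Point 3: residuals K 68.0, L 16.4, M 44.4 → max 68.0 km
Only Point 2 has all residuals ≈ 0.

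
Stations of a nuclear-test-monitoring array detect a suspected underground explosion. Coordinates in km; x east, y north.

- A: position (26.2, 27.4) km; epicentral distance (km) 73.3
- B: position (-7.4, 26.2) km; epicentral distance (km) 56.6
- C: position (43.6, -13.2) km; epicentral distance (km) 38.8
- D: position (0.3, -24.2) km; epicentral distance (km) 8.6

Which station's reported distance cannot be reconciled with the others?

Solve using three stations at a time. Using B, C, D (subtract circle equations pairwise → linear system) gives (x, y) ≈ (7.9, -28.3).
Distances from that point to each station vs reported:
  A: calculated 58.6 vs reported 73.3 → residual 14.7 km
  B: calculated 56.6 vs reported 56.6 → residual 0.0 km
  C: calculated 38.8 vs reported 38.8 → residual 0.0 km
  D: calculated 8.6 vs reported 8.6 → residual 0.0 km
B, C, D are mutually consistent (residuals ≈ 0); A is off by 14.7 km.

A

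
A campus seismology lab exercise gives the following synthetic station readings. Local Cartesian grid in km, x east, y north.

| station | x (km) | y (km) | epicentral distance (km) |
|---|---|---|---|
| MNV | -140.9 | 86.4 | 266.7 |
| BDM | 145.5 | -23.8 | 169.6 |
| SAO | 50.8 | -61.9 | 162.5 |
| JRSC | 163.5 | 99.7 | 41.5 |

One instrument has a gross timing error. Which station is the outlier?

Solve using three stations at a time. Using MNV, SAO, JRSC (subtract circle equations pairwise → linear system) gives (x, y) ≈ (125.8, 82.3).
Distances from that point to each station vs reported:
  MNV: calculated 266.7 vs reported 266.7 → residual 0.0 km
  BDM: calculated 107.9 vs reported 169.6 → residual 61.7 km
  SAO: calculated 162.5 vs reported 162.5 → residual 0.0 km
  JRSC: calculated 41.6 vs reported 41.5 → residual 0.1 km
MNV, SAO, JRSC are mutually consistent (residuals ≈ 0); BDM is off by 61.7 km.

BDM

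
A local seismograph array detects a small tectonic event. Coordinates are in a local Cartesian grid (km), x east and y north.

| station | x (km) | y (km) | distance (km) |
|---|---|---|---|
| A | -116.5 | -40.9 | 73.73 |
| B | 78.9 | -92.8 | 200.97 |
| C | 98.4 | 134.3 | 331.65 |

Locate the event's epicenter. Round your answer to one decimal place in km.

Circle about each station: (x + 116.5)² + (y + 40.9)² = 73.73²; (x − 78.9)² + (y + 92.8)² = 200.97²; (x − 98.4)² + (y − 134.3)² = 331.65².
Subtracting the A equation from the B and C equations removes the quadratic terms:
390.8 x − 103.8 y = -35360.84
429.8 x + 350.4 y = -92081.62
Solving the 2×2 system: x ≈ -120.9, y ≈ -114.5 km.

-120.9 km east, -114.5 km north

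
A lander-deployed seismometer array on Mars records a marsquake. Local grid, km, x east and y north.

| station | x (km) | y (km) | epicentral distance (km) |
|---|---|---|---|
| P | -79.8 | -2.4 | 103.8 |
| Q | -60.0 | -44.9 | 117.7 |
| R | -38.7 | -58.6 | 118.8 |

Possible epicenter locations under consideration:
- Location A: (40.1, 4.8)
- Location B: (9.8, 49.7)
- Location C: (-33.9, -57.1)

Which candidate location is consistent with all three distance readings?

Location B

For each candidate, compare |candidate − station| to the reported distance:
Location A: residuals P 16.3, Q 5.9, R 17.7 → max 17.7 km
Location B: residuals P 0.2, Q 0.1, R 0.1 → max 0.2 km
Location C: residuals P 32.4, Q 88.9, R 113.8 → max 113.8 km
Only Location B has all residuals ≈ 0.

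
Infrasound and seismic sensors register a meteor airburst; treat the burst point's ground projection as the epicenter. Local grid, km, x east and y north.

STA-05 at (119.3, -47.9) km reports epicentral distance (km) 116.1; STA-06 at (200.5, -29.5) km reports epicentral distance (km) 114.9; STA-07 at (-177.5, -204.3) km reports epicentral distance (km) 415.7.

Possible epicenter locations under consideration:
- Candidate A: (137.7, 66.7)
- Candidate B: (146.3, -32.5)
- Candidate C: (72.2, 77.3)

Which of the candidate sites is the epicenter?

Candidate A

For each candidate, compare |candidate − station| to the reported distance:
Candidate A: residuals STA-05 0.0, STA-06 0.0, STA-07 0.0 → max 0.0 km
Candidate B: residuals STA-05 85.0, STA-06 60.6, STA-07 49.1 → max 85.0 km
Candidate C: residuals STA-05 17.7, STA-06 52.0, STA-07 39.3 → max 52.0 km
Only Candidate A has all residuals ≈ 0.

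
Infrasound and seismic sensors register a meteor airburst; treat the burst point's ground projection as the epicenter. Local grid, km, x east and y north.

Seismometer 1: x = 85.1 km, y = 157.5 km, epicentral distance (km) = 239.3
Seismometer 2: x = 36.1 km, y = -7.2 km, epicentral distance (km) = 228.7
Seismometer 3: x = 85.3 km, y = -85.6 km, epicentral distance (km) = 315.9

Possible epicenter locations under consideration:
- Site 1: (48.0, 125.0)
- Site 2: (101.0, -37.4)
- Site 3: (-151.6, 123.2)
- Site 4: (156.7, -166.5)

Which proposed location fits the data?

Site 3

For each candidate, compare |candidate − station| to the reported distance:
Site 1: residuals Seismometer 1 190.0, Seismometer 2 96.0, Seismometer 3 102.0 → max 190.0 km
Site 2: residuals Seismometer 1 43.8, Seismometer 2 157.1, Seismometer 3 265.2 → max 265.2 km
Site 3: residuals Seismometer 1 0.1, Seismometer 2 0.1, Seismometer 3 0.1 → max 0.1 km
Site 4: residuals Seismometer 1 92.5, Seismometer 2 28.9, Seismometer 3 208.0 → max 208.0 km
Only Site 3 has all residuals ≈ 0.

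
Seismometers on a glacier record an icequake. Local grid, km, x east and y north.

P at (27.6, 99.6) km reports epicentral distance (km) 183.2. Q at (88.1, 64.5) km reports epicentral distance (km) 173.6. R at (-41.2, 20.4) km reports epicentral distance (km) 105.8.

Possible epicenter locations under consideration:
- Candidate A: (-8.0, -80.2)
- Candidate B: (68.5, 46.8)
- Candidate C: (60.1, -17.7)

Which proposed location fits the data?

Candidate A

For each candidate, compare |candidate − station| to the reported distance:
Candidate A: residuals P 0.1, Q 0.1, R 0.1 → max 0.1 km
Candidate B: residuals P 116.4, Q 147.2, R 7.0 → max 147.2 km
Candidate C: residuals P 61.5, Q 86.8, R 2.4 → max 86.8 km
Only Candidate A has all residuals ≈ 0.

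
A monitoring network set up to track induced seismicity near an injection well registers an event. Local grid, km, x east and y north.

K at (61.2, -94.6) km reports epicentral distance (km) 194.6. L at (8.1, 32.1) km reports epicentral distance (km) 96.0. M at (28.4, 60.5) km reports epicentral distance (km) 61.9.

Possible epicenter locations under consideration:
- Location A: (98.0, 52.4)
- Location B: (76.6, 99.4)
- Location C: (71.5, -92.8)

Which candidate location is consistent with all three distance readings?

Location B

For each candidate, compare |candidate − station| to the reported distance:
Location A: residuals K 43.1, L 3.8, M 8.2 → max 43.1 km
Location B: residuals K 0.0, L 0.0, M 0.0 → max 0.0 km
Location C: residuals K 184.1, L 44.1, M 97.3 → max 184.1 km
Only Location B has all residuals ≈ 0.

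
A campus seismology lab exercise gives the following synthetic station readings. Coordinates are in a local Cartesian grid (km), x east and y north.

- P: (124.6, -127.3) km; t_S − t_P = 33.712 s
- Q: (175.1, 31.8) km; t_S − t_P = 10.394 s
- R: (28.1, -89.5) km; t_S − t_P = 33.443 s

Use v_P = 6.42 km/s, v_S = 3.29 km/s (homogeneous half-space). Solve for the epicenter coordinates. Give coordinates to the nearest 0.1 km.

153.1 km east, 98.4 km north

Distance from S−P lag: d = Δt · v_P v_S / (v_P − v_S) = Δt · (6.42·3.29)/(6.42−3.29) ≈ 6.7482·Δt.
So d_P = 227.49, d_Q = 70.14, d_R = 225.68 km.
Circle about each station: (x − 124.6)² + (y + 127.3)² = 227.49²; (x − 175.1)² + (y − 31.8)² = 70.14²; (x − 28.1)² + (y + 89.5)² = 225.68².
Subtracting the P equation from the Q and R equations removes the quadratic terms:
101.0 x + 318.2 y = 46772.88
-193.0 x + 75.6 y = -22110.35
Solving the 2×2 system: x ≈ 153.1, y ≈ 98.4 km.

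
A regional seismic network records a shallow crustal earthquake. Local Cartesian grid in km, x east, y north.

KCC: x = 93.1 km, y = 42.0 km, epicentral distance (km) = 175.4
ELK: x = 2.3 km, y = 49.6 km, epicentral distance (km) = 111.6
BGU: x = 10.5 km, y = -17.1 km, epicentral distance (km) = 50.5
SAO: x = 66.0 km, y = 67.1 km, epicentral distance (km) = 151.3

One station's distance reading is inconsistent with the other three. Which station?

KCC

Solve using three stations at a time. Using ELK, BGU, SAO (subtract circle equations pairwise → linear system) gives (x, y) ≈ (-15.1, -60.6).
Distances from that point to each station vs reported:
  KCC: calculated 149.1 vs reported 175.4 → residual 26.3 km
  ELK: calculated 111.6 vs reported 111.6 → residual 0.0 km
  BGU: calculated 50.5 vs reported 50.5 → residual 0.0 km
  SAO: calculated 151.3 vs reported 151.3 → residual 0.0 km
ELK, BGU, SAO are mutually consistent (residuals ≈ 0); KCC is off by 26.3 km.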